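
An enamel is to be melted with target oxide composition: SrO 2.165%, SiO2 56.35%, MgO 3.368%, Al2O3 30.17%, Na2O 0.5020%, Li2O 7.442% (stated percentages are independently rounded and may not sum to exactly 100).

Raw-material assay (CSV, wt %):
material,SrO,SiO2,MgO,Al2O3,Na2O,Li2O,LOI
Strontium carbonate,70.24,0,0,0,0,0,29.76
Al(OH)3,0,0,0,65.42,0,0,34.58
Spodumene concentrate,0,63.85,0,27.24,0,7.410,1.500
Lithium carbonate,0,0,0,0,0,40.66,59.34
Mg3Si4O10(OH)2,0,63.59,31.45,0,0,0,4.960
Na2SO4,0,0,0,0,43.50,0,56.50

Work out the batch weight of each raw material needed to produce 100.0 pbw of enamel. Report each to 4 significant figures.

Batch per 100.0 pbw enamel:
  Strontium carbonate: 3.082 pbw
  Al(OH)3: 13.81 pbw
  Spodumene concentrate: 77.59 pbw
  Lithium carbonate: 4.163 pbw
  Mg3Si4O10(OH)2: 10.71 pbw
  Na2SO4: 1.154 pbw
Total batch = 110.5 pbw; LOI loss = 10.51 pbw; yield = 90.49%

Mid-chain values are shown rounded to 4 significant figures in the printout. All internal work maintains full float precision at every stage. A single rounding finalizes each reported result — the derived quantities, including LOI, the yield, net glass mass, the six compositions, the totals, are computed from the batch weights per 100.0 pbw of glass in exact precision as given in problem or answer.
Per-oxide target masses for 100.0 pbw enamel:
  SrO: 2.165% × 100.0 = 2.165 pbw
  SiO2: 56.35% × 100.0 = 56.35 pbw
  MgO: 3.368% × 100.0 = 3.368 pbw
  Al2O3: 30.17% × 100.0 = 30.17 pbw
  Na2O: 0.5020% × 100.0 = 0.5020 pbw
  Li2O: 7.442% × 100.0 = 7.442 pbw
Sums-versus-targets review from the weights as reported, under the basis named above (each sum matches its target mass once rounding is allowed for):
  SrO: 3.082·0.7024 = 2.165 pbw (target 2.165 pbw)
  SiO2: 77.59·0.6385 + 10.71·0.6359 = 56.35 pbw (target 56.35 pbw)
  MgO: 10.71·0.3145 = 3.368 pbw (target 3.368 pbw)
  Al2O3: 13.81·0.6542 + 77.59·0.2724 = 30.17 pbw (target 30.17 pbw)
  Na2O: 1.154·0.4350 = 0.5020 pbw (target 0.5020 pbw)
  Li2O: 77.59·0.07410 + 4.163·0.4066 = 7.442 pbw (target 7.442 pbw)
Glass-mass bookkeeping: the batch minus its LOI: 100.0 pbw (targets for the oxides total 100.0 pbw; against the stated basis, 100.0 pbw — rounding explains the deltas).
Total batch = Σ batch = 110.5 pbw; the LOI term Σ batch·LOI equals 10.51 pbw; yield, glass over the total, = 90.49%.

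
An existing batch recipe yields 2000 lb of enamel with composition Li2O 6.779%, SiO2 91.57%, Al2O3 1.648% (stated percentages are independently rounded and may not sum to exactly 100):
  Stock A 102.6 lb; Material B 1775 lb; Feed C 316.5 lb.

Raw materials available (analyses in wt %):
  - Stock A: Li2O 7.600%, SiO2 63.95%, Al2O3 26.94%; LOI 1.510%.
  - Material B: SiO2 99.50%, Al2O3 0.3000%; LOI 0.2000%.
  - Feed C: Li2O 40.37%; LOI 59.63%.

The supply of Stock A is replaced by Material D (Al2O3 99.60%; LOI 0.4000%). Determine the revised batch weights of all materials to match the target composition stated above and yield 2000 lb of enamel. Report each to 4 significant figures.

Full precision is held through every step; values along the way are rounded to four significant figures when quoted — every reported value takes exactly one rounding. All derived quantities (the totals, the three compositions, net glass mass, yield, LOI) are rebuilt using the weight values on 2000 lb of glass at full float precision, precisely as stated by either problem or answer.
Target oxide masses per 2000 lb enamel:
  Li2O: 6.779% × 2000 = 135.6 lb
  SiO2: 91.57% × 2000 = 1831 lb
  Al2O3: 1.648% × 2000 = 32.96 lb
Verifying the oxide balance using the reported weights, on the stated basis (summed amounts equal target values once rounding is allowed for):
  Li2O: 335.8·0.4037 = 135.6 lb (target 135.6 lb)
  SiO2: 1841·0.9950 = 1832 lb (target 1831 lb)
  Al2O3: 27.55·0.9960 + 1841·0.003000 = 32.96 lb (target 32.96 lb)
The glass-mass cross-check: net batch after ignition = 2000 lb (oxide target masses add up to 2000 lb; with the basis standing at 2000 lb — differing by rounding only).
Batch grand total — Σ batch = 2204 lb; LOI loss = Σ batch·LOI = 204.0 lb; as yield: glass ÷ batch → 90.74%.

Revised batch per 2000 lb enamel:
  Material D: 27.55 lb
  Material B: 1841 lb
  Feed C: 335.8 lb
Total batch = 2204 lb; LOI loss = 204.0 lb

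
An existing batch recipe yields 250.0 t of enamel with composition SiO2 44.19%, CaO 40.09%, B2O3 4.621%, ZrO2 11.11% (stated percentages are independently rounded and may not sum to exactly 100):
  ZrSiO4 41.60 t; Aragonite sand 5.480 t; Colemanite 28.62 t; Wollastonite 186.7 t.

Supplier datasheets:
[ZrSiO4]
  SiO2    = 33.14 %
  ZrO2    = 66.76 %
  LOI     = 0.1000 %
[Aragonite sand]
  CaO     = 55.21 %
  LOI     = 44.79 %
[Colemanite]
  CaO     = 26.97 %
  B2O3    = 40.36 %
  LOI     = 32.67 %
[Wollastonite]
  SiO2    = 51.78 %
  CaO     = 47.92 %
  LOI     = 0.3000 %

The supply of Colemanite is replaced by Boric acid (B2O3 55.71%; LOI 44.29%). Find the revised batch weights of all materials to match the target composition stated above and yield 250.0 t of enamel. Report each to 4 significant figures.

Revised batch per 250.0 t enamel:
  ZrSiO4: 41.60 t
  Aragonite sand: 19.46 t
  Boric acid: 20.74 t
  Wollastonite: 186.7 t
Total batch = 268.5 t; LOI loss = 18.50 t

Values along the way are rounded off to 4 significant digits when displayed — all arithmetic runs at full float precision from start to finish; a single rounding completes each reported value; the derived quantities, including the yield, four oxide percentages, net glass mass, totals, ignition loss, are carried from the batch weights per 250.0 t of glass at full precision as given in question or answer.
Oxide-by-oxide targets in 250.0 t enamel:
  SiO2: 44.19% × 250.0 = 110.5 t
  CaO: 40.09% × 250.0 = 100.2 t
  B2O3: 4.621% × 250.0 = 11.55 t
  ZrO2: 11.11% × 250.0 = 27.78 t
Per-oxide balance check working from each reported weight, against the basis in use (oxide sums agree with the targets exact up to rounding of places):
  SiO2: 41.60·0.3314 + 186.7·0.5178 = 110.5 t (target 110.5 t)
  CaO: 19.46·0.5521 + 186.7·0.4792 = 100.2 t (target 100.2 t)
  B2O3: 20.74·0.5571 = 11.55 t (target 11.55 t)
  ZrO2: 41.60·0.6676 = 27.77 t (target 27.78 t)
Glass-mass sanity pass: the batch minus its LOI: 250.0 t (per-oxide target masses sum to 250.0 t; with the basis standing at 250.0 t — rounding explains the deltas).
Batch grand total — Σ batch = 268.5 t; LOI loss = Σ batch·LOI = 18.50 t; yield, glass over the total, = 93.11%.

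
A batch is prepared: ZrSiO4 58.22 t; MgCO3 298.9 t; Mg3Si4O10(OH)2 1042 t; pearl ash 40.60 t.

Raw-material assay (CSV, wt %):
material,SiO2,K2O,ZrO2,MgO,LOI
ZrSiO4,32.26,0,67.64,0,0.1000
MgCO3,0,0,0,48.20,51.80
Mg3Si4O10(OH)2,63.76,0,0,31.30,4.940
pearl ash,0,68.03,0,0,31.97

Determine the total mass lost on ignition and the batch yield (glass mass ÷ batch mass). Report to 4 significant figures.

LOI loss = 219.3 t; glass = 1220 t; yield = 84.76%

All internal work keeps full float precision at all times. Working values are shown, with 4-significant-figure rounding, within the worked lines; each reported value undergoes a single rounding; the derived quantities, including the four compositions, glass mass, yield, the totals, ignition loss, are re-derived from the weighed amounts on 1220 t of glass at exact precision exactly as shown in question or answer.
Loss on ignition, line by line:
  ZrSiO4: 58.22 × 0.001000 = 0.05822 t
  MgCO3: 298.9 × 0.5180 = 154.8 t
  Mg3Si4O10(OH)2: 1042 × 0.04940 = 51.47 t
  pearl ash: 40.60 × 0.3197 = 12.98 t
Total LOI = 219.3 t
Glass = batch − LOI = 1440 − 219.3 = 1220 t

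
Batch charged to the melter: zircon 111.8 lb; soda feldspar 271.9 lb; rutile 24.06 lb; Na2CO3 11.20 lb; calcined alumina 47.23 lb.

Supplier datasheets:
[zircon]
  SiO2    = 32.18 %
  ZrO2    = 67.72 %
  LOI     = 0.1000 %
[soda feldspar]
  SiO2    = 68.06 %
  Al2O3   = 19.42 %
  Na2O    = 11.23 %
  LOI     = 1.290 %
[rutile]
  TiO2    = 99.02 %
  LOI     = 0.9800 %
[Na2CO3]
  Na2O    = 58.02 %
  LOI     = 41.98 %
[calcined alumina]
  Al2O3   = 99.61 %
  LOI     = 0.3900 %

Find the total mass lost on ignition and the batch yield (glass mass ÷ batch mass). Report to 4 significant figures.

LOI loss = 8.741 lb; glass = 457.4 lb; yield = 98.13%

All arithmetic carries full precision through the solve; the intermediate values appear (rounded to four significant digits) on the page; a single rounding completes every reported figure — all derived quantities (totals, glass mass, the yield, the five compositions, LOI) are recomputed in exact precision starting from the weights on 457.4 lb of glass, exactly as printed in either problem or answer.
Ignition loss by material:
  zircon: 111.8 × 0.001000 = 0.1118 lb
  soda feldspar: 271.9 × 0.01290 = 3.508 lb
  rutile: 24.06 × 0.009800 = 0.2358 lb
  Na2CO3: 11.20 × 0.4198 = 4.702 lb
  calcined alumina: 47.23 × 0.003900 = 0.1842 lb
Total LOI = 8.741 lb
Glass = batch − LOI = 466.2 − 8.741 = 457.4 lb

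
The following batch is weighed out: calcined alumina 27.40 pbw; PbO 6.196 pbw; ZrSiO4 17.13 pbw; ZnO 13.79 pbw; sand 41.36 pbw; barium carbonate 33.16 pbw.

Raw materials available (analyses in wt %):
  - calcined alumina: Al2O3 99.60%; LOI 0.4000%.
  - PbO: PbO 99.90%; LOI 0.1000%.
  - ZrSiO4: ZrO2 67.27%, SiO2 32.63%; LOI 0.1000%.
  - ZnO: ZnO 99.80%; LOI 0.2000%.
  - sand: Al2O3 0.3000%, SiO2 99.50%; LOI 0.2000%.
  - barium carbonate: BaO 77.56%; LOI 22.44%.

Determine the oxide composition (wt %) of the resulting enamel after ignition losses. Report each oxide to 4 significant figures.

Working values appear, with 4-significant-figure rounding, in the printout. Each numeric step maintains exact precision end to end. Each reported value is rounded exactly once. Derived quantities, which include the yield, net glass mass, totals, ignition loss, six oxide percentages, are carried at exact precision, precisely as stated by the problem or answer text, starting from the weights on 131.4 pbw of glass.
Mass of each oxide from the mix:
  PbO: 6.196·0.9990 = 6.190 pbw
  Al2O3: 27.40·0.9960 + 41.36·0.003000 = 27.41 pbw
  BaO: 33.16·0.7756 = 25.72 pbw
  ZrO2: 17.13·0.6727 = 11.52 pbw
  ZnO: 13.79·0.9980 = 13.76 pbw
  SiO2: 17.13·0.3263 + 41.36·0.9950 = 46.74 pbw
LOI: 27.40·0.004000 + 6.196·0.001000 + 17.13·0.001000 + 13.79·0.002000 + 41.36·0.002000 + 33.16·0.2244 = 7.684 pbw
Glass = total batch minus LOI = 139.0 − 7.684 = 131.4 pbw (= the summed oxide contributions)
wt % = oxide mass / glass mass × 100

Glass mass = 131.4 pbw (batch 139.0 − LOI 7.684).
Composition: PbO 4.712%, Al2O3 20.87%, BaO 19.58%, ZrO2 8.773%, ZnO 10.48%, SiO2 35.59%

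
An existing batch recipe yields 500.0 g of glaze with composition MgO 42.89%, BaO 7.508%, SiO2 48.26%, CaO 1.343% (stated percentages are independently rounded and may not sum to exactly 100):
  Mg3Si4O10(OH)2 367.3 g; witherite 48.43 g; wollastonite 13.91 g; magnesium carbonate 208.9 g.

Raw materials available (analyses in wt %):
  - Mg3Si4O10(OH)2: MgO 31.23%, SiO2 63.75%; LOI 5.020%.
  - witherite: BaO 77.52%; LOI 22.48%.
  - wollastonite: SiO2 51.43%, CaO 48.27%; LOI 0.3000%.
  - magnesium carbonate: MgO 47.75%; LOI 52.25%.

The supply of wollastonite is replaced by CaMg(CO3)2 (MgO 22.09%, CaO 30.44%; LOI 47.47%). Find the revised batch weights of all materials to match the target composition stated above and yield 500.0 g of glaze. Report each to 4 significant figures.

Mid-chain values are displayed, with 4-significant-figure rounding, as written; all arithmetic holds full precision at each step. Each reported result is rounded exactly once — derived quantities are computed at full float precision (yield, the four compositions, the totals, net glass mass, ignition loss) using the weight values on 500.0 g of glass as written in problem or answer.
Per-oxide target masses for 500.0 g glaze:
  MgO: 42.89% × 500.0 = 214.4 g
  BaO: 7.508% × 500.0 = 37.54 g
  SiO2: 48.26% × 500.0 = 241.3 g
  CaO: 1.343% × 500.0 = 6.715 g
Mass-balance tally per oxide per the reported batch figures, per the basis as stated (target by target, the sums agree within answer rounding):
  MgO: 378.5·0.3123 + 22.06·0.2209 + 191.3·0.4775 = 214.4 g (target 214.4 g)
  BaO: 48.43·0.7752 = 37.54 g (target 37.54 g)
  SiO2: 378.5·0.6375 = 241.3 g (target 241.3 g)
  CaO: 22.06·0.3044 = 6.715 g (target 6.715 g)
Mass balance on the glass: whole batch net of LOI = 500.0 g (the targets, summed, come to 500.0 g; against the stated basis, 500.0 g — a pure rounding effect).
Summing the batch: Σ batch = 640.3 g; loss to ignition Σ batch·LOI = 140.3 g; yield: glass divided by total = 78.09%.

Revised batch per 500.0 g glaze:
  Mg3Si4O10(OH)2: 378.5 g
  witherite: 48.43 g
  CaMg(CO3)2: 22.06 g
  magnesium carbonate: 191.3 g
Total batch = 640.3 g; LOI loss = 140.3 g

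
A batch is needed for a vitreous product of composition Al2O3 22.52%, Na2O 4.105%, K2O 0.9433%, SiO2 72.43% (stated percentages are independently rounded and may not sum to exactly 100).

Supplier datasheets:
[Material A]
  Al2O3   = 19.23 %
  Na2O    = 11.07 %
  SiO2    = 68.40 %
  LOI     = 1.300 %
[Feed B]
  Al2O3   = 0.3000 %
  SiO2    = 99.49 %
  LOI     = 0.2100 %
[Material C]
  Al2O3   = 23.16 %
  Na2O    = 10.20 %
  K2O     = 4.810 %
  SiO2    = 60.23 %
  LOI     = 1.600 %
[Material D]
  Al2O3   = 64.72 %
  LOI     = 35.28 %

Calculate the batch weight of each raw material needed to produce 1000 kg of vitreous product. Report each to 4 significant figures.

Batch per 1000 kg vitreous product:
  Material A: 190.1 kg
  Feed B: 478.6 kg
  Material C: 196.1 kg
  Material D: 219.1 kg
Total batch = 1084 kg; LOI loss = 83.91 kg; yield = 92.26%

Full precision is carried end to end; intermediates are shown rounded to four significant digits in the printout — exactly one rounding lands on every reported number — the derived quantities, which include the totals, yield, net glass mass, the four compositions, ignition loss, are recomputed at exact precision, as given in problem or answer, from the batch weights for 1000 kg of glass.
Oxide mass targets, per 1000 kg vitreous product:
  Al2O3: 22.52% × 1000 = 225.2 kg
  Na2O: 4.105% × 1000 = 41.05 kg
  K2O: 0.9433% × 1000 = 9.433 kg
  SiO2: 72.43% × 1000 = 724.3 kg
Mass-balance tally per oxide per the reported batch figures, on the stated basis (summed amounts equal target values given rounding of the digits):
  Al2O3: 190.1·0.1923 + 478.6·0.003000 + 196.1·0.2316 + 219.1·0.6472 = 225.2 kg (target 225.2 kg)
  Na2O: 190.1·0.1107 + 196.1·0.1020 = 41.05 kg (target 41.05 kg)
  K2O: 196.1·0.04810 = 9.432 kg (target 9.433 kg)
  SiO2: 190.1·0.6840 + 478.6·0.9949 + 196.1·0.6023 = 724.3 kg (target 724.3 kg)
Auditing the glass mass value: batch Σ − ignition loss = 1000 kg (the targets, summed, come to 1000 kg; versus the stated basis of 1000 kg — a pure rounding effect).
Batch grand total — Σ batch = 1084 kg; LOI removed, Σ of batch·LOI: 83.91 kg; yield: glass divided by total = 92.26%.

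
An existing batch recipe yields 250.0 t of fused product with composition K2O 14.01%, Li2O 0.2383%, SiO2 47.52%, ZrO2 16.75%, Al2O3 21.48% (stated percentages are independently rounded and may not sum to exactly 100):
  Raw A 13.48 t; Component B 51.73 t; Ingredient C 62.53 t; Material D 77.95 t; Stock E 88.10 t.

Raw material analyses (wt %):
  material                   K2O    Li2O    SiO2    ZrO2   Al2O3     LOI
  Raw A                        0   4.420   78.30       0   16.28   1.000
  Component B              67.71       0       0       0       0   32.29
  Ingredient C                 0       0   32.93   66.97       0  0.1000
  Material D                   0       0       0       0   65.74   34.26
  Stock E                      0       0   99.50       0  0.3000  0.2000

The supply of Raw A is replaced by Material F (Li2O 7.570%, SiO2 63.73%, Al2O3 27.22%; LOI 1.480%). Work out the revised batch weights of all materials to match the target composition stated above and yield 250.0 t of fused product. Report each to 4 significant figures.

Each numeric step holds full precision at all times; the intermediate values are displayed, rounded to four significant figures, between the steps. A single rounding finalizes each reported figure; all derived quantities (LOI, totals, five oxide percentages, net glass mass, yield) are recomputed from the batch weights per 250.0 t of glass in full precision as written in the problem or the answer.
The oxide mass targets at 250.0 t fused product:
  K2O: 14.01% × 250.0 = 35.02 t
  Li2O: 0.2383% × 250.0 = 0.5958 t
  SiO2: 47.52% × 250.0 = 118.8 t
  ZrO2: 16.75% × 250.0 = 41.88 t
  Al2O3: 21.48% × 250.0 = 53.70 t
Checking each oxide sum per the reported batch figures, versus the basis set out (summed amounts equal target values given rounding of the digits):
  K2O: 51.73·0.6771 = 35.03 t (target 35.02 t)
  Li2O: 7.870·0.07570 = 0.5958 t (target 0.5958 t)
  SiO2: 7.870·0.6373 + 62.53·0.3293 + 93.66·0.9950 = 118.8 t (target 118.8 t)
  ZrO2: 62.53·0.6697 = 41.88 t (target 41.88 t)
  Al2O3: 7.870·0.2722 + 78.00·0.6574 + 93.66·0.003000 = 53.70 t (target 53.70 t)
Glass-mass closure: whole batch net of LOI = 250.0 t (the targets, summed, come to 250.0 t; against the stated basis, 250.0 t — rounding explains the deltas).
Whole-batch sum: Σ batch = 293.8 t; loss to ignition Σ batch·LOI = 43.79 t; yield, glass over the total, = 85.09%.

Revised batch per 250.0 t fused product:
  Material F: 7.870 t
  Component B: 51.73 t
  Ingredient C: 62.53 t
  Material D: 78.00 t
  Stock E: 93.66 t
Total batch = 293.8 t; LOI loss = 43.79 t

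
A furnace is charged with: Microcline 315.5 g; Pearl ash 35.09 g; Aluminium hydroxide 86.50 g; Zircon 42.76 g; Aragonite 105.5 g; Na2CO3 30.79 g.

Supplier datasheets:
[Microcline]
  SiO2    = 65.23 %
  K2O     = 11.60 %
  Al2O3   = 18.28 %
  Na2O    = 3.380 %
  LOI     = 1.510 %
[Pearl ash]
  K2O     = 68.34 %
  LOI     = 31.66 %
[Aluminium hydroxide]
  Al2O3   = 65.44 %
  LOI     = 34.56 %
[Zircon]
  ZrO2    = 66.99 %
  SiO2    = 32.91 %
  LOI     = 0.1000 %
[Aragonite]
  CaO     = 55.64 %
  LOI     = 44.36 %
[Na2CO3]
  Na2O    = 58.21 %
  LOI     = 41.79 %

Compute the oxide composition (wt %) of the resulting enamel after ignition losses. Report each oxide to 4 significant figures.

Glass mass = 510.7 g (batch 616.1 − LOI 105.5).
Composition: ZrO2 5.609%, SiO2 43.06%, K2O 11.86%, Al2O3 22.38%, CaO 11.49%, Na2O 5.598%

The working math holds full precision in all steps. In-progress results are shown, rounded to four significant figures, alongside each step; exactly one rounding goes into every reported result; derived quantities are computed in exact precision (totals, six oxide percentages, LOI, the yield, net glass mass) from the batch weights for 510.7 g of glass as set out in either problem or answer.
Delivered oxide masses:
  ZrO2: 42.76·0.6699 = 28.64 g
  SiO2: 315.5·0.6523 + 42.76·0.3291 = 219.9 g
  K2O: 315.5·0.1160 + 35.09·0.6834 = 60.58 g
  Al2O3: 315.5·0.1828 + 86.50·0.6544 = 114.3 g
  CaO: 105.5·0.5564 = 58.70 g
  Na2O: 315.5·0.03380 + 30.79·0.5821 = 28.59 g
LOI: 315.5·0.01510 + 35.09·0.3166 + 86.50·0.3456 + 42.76·0.001000 + 105.5·0.4436 + 30.79·0.4179 = 105.5 g
Glass mass = batch − LOI = 616.1 − 105.5 = 510.7 g (consistent with Σ oxide mass)
wt %: oxide over glass, times 100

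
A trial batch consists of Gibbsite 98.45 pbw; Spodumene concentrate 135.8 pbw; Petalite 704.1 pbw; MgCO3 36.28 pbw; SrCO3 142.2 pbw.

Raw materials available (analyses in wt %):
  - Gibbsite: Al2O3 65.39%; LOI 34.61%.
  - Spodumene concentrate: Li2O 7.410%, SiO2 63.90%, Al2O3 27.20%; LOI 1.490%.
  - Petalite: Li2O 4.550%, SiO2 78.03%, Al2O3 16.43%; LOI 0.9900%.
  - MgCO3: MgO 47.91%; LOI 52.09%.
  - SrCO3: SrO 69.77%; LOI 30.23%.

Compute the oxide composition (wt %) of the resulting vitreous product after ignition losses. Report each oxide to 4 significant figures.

Glass mass = 1012 pbw (batch 1117 − LOI 105.0).
Composition: SrO 9.805%, Li2O 4.161%, SiO2 62.87%, MgO 1.718%, Al2O3 21.45%

The whole derivation runs at full precision in all steps. In-progress results are shown, rounded to four significant figures, between the steps — each reported number includes exactly one rounding — the derived quantities (yield, totals, five oxide percentages, net glass mass, ignition loss) are computed at full precision using the weight values for 1012 pbw of glass, as written in the question or the answer.
Oxide masses out of the charge:
  SrO: 142.2·0.6977 = 99.21 pbw
  Li2O: 135.8·0.07410 + 704.1·0.04550 = 42.10 pbw
  SiO2: 135.8·0.6390 + 704.1·0.7803 = 636.2 pbw
  MgO: 36.28·0.4791 = 17.38 pbw
  Al2O3: 98.45·0.6539 + 135.8·0.2720 + 704.1·0.1643 = 217.0 pbw
LOI: 98.45·0.3461 + 135.8·0.01490 + 704.1·0.009900 + 36.28·0.5209 + 142.2·0.3023 = 105.0 pbw
batch − LOI leaves glass = 1117 − 105.0 = 1012 pbw (= Σ oxide masses)
each wt % is 100 × oxide ÷ glass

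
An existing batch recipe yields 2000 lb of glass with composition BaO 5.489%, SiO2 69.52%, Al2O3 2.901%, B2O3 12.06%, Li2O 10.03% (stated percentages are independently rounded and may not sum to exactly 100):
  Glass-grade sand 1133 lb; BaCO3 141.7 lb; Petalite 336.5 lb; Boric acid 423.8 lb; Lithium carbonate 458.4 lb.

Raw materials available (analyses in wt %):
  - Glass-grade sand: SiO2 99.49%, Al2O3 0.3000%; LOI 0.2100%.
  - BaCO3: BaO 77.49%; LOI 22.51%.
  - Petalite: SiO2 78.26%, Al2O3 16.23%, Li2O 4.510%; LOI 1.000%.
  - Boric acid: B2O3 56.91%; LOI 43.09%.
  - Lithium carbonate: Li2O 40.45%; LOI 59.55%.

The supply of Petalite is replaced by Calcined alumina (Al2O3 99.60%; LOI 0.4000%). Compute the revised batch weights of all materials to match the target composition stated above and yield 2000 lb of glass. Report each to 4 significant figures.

Revised batch per 2000 lb glass:
  Glass-grade sand: 1398 lb
  BaCO3: 141.7 lb
  Calcined alumina: 54.04 lb
  Boric acid: 423.8 lb
  Lithium carbonate: 495.9 lb
Total batch = 2513 lb; LOI loss = 513.0 lb

The working math keeps full float precision through the solve. The intermediate values appear, rounded to four significant figures, at each printed step — a single rounding completes each reported figure — derived quantities (net glass mass, totals, LOI, the yield, five oxide percentages) are recomputed from the weighed amounts for 2000 lb of glass at exact precision, as they appear in question or answer.
Per-oxide target masses for 2000 lb glass:
  BaO: 5.489% × 2000 = 109.8 lb
  SiO2: 69.52% × 2000 = 1390 lb
  Al2O3: 2.901% × 2000 = 58.02 lb
  B2O3: 12.06% × 2000 = 241.2 lb
  Li2O: 10.03% × 2000 = 200.6 lb
A balance pass over the oxides, per the reported batch figures, per the basis as stated (delivered sums recover each target up to rounding of the answer):
  BaO: 141.7·0.7749 = 109.8 lb (target 109.8 lb)
  SiO2: 1398·0.9949 = 1391 lb (target 1390 lb)
  Al2O3: 1398·0.003000 + 54.04·0.9960 = 58.02 lb (target 58.02 lb)
  B2O3: 423.8·0.5691 = 241.2 lb (target 241.2 lb)
  Li2O: 495.9·0.4045 = 200.6 lb (target 200.6 lb)
Glass mass check: whole batch net of LOI = 2000 lb (the targets, summed, come to 2000 lb; basis as stated: 2000 lb — deltas are rounding alone).
Total batch = Σ batch = 2513 lb; Σ batch·LOI gives LOI loss = 513.0 lb; as yield: glass ÷ batch → 79.59%.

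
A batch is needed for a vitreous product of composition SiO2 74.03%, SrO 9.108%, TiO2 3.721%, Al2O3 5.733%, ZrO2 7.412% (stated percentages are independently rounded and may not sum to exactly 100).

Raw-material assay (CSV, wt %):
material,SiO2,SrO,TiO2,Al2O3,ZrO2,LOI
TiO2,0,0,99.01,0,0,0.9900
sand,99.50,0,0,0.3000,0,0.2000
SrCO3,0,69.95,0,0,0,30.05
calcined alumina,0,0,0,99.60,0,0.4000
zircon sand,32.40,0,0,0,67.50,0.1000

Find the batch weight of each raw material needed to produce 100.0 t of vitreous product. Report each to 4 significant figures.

Every computation maintains full precision end to end — working values are shown rounded to four significant digits alongside each step; every reported figure takes just one rounding — the derived quantities (yield, net glass mass, five oxide percentages, LOI, the totals) are computed from the weighed amounts at 100.0 t of glass in full precision exactly as shown in the question or the answer.
Oxide-by-oxide targets in 100.0 t vitreous product:
  SiO2: 74.03% × 100.0 = 74.03 t
  SrO: 9.108% × 100.0 = 9.108 t
  TiO2: 3.721% × 100.0 = 3.721 t
  Al2O3: 5.733% × 100.0 = 5.733 t
  ZrO2: 7.412% × 100.0 = 7.412 t
A balance pass over the oxides, applying the batch weights above, at the basis given (target by target, the sums agree inside rounding margins):
  SiO2: 70.83·0.9950 + 10.98·0.3240 = 74.03 t (target 74.03 t)
  SrO: 13.02·0.6995 = 9.107 t (target 9.108 t)
  TiO2: 3.758·0.9901 = 3.721 t (target 3.721 t)
  Al2O3: 70.83·0.003000 + 5.543·0.9960 = 5.733 t (target 5.733 t)
  ZrO2: 10.98·0.6750 = 7.412 t (target 7.412 t)
The glass-mass cross-check: Σ batch − LOI loss = 100.0 t (per-oxide target masses sum to 100.0 t; against the stated basis, 100.0 t — gaps are rounding artifacts).
Summing the batch: Σ batch = 104.1 t; LOI removed, Σ of batch·LOI: 4.125 t; the yield ratio, glass ÷ batch: 96.04%.

Batch per 100.0 t vitreous product:
  TiO2: 3.758 t
  sand: 70.83 t
  SrCO3: 13.02 t
  calcined alumina: 5.543 t
  zircon sand: 10.98 t
Total batch = 104.1 t; LOI loss = 4.125 t; yield = 96.04%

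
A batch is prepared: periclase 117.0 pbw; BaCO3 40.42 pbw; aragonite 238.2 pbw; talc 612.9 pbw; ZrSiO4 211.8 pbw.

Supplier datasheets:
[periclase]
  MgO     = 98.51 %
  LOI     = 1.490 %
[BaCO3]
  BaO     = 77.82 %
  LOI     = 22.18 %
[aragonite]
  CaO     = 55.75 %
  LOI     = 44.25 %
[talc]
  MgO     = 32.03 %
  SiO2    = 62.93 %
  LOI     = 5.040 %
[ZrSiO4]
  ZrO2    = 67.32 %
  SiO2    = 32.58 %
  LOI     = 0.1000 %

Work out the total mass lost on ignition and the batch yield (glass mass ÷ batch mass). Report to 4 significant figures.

LOI loss = 147.2 pbw; glass = 1073 pbw; yield = 87.94%

Intermediates are shown, rounded to 4 significant digits, at each printed step. Each numeric step runs at full float precision in all steps; each reported figure is rounded only once. The derived quantities (yield, totals, ignition loss, glass mass, the five compositions) are carried starting from the weights at 1073 pbw of glass in exact precision exactly as shown in either problem or answer.
Loss on ignition, line by line:
  periclase: 117.0 × 0.01490 = 1.743 pbw
  BaCO3: 40.42 × 0.2218 = 8.965 pbw
  aragonite: 238.2 × 0.4425 = 105.4 pbw
  talc: 612.9 × 0.05040 = 30.89 pbw
  ZrSiO4: 211.8 × 0.001000 = 0.2118 pbw
Total LOI = 147.2 pbw
Glass = batch − LOI = 1220 − 147.2 = 1073 pbw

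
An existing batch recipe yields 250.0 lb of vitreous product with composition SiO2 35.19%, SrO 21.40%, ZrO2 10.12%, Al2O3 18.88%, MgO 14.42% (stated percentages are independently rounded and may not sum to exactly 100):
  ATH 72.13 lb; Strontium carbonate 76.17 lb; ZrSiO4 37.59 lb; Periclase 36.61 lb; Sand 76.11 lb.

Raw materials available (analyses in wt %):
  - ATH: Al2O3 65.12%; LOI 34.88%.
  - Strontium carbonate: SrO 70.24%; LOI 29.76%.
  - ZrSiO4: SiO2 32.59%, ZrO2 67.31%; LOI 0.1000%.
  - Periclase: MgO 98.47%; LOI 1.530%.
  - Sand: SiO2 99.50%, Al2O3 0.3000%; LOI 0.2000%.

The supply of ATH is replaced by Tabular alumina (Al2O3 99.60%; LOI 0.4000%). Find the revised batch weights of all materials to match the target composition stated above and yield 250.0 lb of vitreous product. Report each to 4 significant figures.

The working math maintains exact precision in all steps; in-progress results are shown, with 4-significant-figure rounding, in the printout; every reported value includes exactly one rounding — derived quantities (the totals, LOI, the five compositions, yield, glass mass) are recomputed from the weighed amounts at 250.0 lb of glass in exact precision precisely as stated by the problem or the answer.
Target masses of each oxide per 250.0 lb vitreous product:
  SiO2: 35.19% × 250.0 = 87.98 lb
  SrO: 21.40% × 250.0 = 53.50 lb
  ZrO2: 10.12% × 250.0 = 25.30 lb
  Al2O3: 18.88% × 250.0 = 47.20 lb
  MgO: 14.42% × 250.0 = 36.05 lb
A balance pass over the oxides, using the reported weights, for the quoted basis mass (sums match the target masses within answer rounding):
  SiO2: 37.59·0.3259 + 76.11·0.9950 = 87.98 lb (target 87.98 lb)
  SrO: 76.17·0.7024 = 53.50 lb (target 53.50 lb)
  ZrO2: 37.59·0.6731 = 25.30 lb (target 25.30 lb)
  Al2O3: 47.16·0.9960 + 76.11·0.003000 = 47.20 lb (target 47.20 lb)
  MgO: 36.61·0.9847 = 36.05 lb (target 36.05 lb)
Glass mass check: whole batch net of LOI = 250.0 lb (summing oxide targets gives 250.0 lb; basis as stated: 250.0 lb — a pure rounding effect).
Batch total: Σ batch = 273.6 lb; LOI removed, Σ of batch·LOI: 23.61 lb; glass ÷ batch gives a yield of 91.37%.

Revised batch per 250.0 lb vitreous product:
  Tabular alumina: 47.16 lb
  Strontium carbonate: 76.17 lb
  ZrSiO4: 37.59 lb
  Periclase: 36.61 lb
  Sand: 76.11 lb
Total batch = 273.6 lb; LOI loss = 23.61 lb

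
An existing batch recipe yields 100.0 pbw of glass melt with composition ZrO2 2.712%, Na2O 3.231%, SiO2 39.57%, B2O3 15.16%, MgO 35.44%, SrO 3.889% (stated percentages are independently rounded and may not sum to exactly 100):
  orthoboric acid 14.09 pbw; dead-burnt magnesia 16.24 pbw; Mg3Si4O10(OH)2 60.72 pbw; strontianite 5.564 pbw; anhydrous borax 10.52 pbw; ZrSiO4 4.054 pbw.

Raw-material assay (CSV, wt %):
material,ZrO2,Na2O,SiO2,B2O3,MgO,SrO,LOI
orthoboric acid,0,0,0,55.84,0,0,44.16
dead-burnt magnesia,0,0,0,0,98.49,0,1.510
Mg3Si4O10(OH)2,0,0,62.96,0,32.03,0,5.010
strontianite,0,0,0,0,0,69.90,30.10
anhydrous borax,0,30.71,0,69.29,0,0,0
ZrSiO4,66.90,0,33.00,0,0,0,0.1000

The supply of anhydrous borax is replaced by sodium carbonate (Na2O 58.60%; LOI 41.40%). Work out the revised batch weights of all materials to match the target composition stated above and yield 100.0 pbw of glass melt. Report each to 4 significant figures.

All arithmetic keeps exact precision at each step — mid-chain values are shown, rounded to four significant figures, in the working — every reported value undergoes a single rounding. Derived quantities are carried at full float precision (the totals, six oxide percentages, net glass mass, ignition loss, yield) starting from the weights for 100.0 pbw of glass as written in question or answer.
Oxide mass targets, per 100.0 pbw glass melt:
  ZrO2: 2.712% × 100.0 = 2.712 pbw
  Na2O: 3.231% × 100.0 = 3.231 pbw
  SiO2: 39.57% × 100.0 = 39.57 pbw
  B2O3: 15.16% × 100.0 = 15.16 pbw
  MgO: 35.44% × 100.0 = 35.44 pbw
  SrO: 3.889% × 100.0 = 3.889 pbw
A balance pass over the oxides, given the weights on record, under the basis named above (each sum matches its target mass exact up to rounding of places):
  ZrO2: 4.054·0.6690 = 2.712 pbw (target 2.712 pbw)
  Na2O: 5.514·0.5860 = 3.231 pbw (target 3.231 pbw)
  SiO2: 60.72·0.6296 + 4.054·0.3300 = 39.57 pbw (target 39.57 pbw)
  B2O3: 27.15·0.5584 = 15.16 pbw (target 15.16 pbw)
  MgO: 16.24·0.9849 + 60.72·0.3203 = 35.44 pbw (target 35.44 pbw)
  SrO: 5.564·0.6990 = 3.889 pbw (target 3.889 pbw)
Glass-mass sanity pass: Σ batch − LOI loss = 100.0 pbw (the Σ of target masses is 100.0 pbw; stated basis 100.0 pbw — deltas are rounding alone).
Summing the batch: Σ batch = 119.2 pbw; ignition loss, Σ(batch × LOI) = 19.24 pbw; yield: glass divided by total = 83.87%.

Revised batch per 100.0 pbw glass melt:
  orthoboric acid: 27.15 pbw
  dead-burnt magnesia: 16.24 pbw
  Mg3Si4O10(OH)2: 60.72 pbw
  strontianite: 5.564 pbw
  sodium carbonate: 5.514 pbw
  ZrSiO4: 4.054 pbw
Total batch = 119.2 pbw; LOI loss = 19.24 pbw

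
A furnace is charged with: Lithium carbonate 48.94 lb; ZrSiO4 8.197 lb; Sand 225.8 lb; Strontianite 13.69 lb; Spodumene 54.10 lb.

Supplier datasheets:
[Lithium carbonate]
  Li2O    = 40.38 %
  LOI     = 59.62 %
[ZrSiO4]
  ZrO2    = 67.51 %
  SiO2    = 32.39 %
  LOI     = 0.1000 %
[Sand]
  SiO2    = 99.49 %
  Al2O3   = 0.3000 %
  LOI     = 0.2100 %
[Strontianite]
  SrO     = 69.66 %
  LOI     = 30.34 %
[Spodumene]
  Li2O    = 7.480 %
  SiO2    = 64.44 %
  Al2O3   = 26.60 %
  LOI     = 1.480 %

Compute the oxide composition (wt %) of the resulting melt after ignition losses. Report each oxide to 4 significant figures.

Glass mass = 316.1 lb (batch 350.7 − LOI 34.61).
Composition: SrO 3.017%, ZrO2 1.751%, Li2O 7.532%, SiO2 82.93%, Al2O3 4.767%

Intermediates are displayed (rounded to 4 significant digits) within the worked lines. The working math runs at full precision at every stage; each reported figure is rounded just once — all derived quantities (yield, the totals, LOI, net glass mass, the five compositions) are carried from the batch weights at 316.1 lb of glass in full precision as written in either problem or answer.
Oxide masses out of the charge:
  SrO: 13.69·0.6966 = 9.536 lb
  ZrO2: 8.197·0.6751 = 5.534 lb
  Li2O: 48.94·0.4038 + 54.10·0.07480 = 23.81 lb
  SiO2: 8.197·0.3239 + 225.8·0.9949 + 54.10·0.6444 = 262.2 lb
  Al2O3: 225.8·0.003000 + 54.10·0.2660 = 15.07 lb
LOI: 48.94·0.5962 + 8.197·0.001000 + 225.8·0.002100 + 13.69·0.3034 + 54.10·0.01480 = 34.61 lb
The glass mass, total less LOI, = 350.7 − 34.61 = 316.1 lb (the oxide masses sum to this)
wt % = 100 × oxide mass / glass mass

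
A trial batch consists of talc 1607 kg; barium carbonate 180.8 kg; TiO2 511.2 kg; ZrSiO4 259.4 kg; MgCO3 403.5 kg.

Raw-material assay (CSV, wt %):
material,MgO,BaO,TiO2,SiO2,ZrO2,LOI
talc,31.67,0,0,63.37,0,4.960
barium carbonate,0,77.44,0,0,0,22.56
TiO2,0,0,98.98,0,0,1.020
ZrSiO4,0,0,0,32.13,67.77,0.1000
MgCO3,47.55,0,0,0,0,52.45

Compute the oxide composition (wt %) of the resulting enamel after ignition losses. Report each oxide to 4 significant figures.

Glass mass = 2624 kg (batch 2962 − LOI 337.6).
Composition: MgO 26.70%, BaO 5.335%, TiO2 19.28%, SiO2 41.98%, ZrO2 6.699%

Working values are shown, rounded to four significant figures, alongside each step — the working math keeps exact precision at every stage; a single rounding yields each reported result. All derived quantities (ignition loss, the totals, glass mass, the yield, five oxide percentages) are re-derived in full float precision from the batch weights on 2624 kg of glass as quoted within question or answer.
Oxide-by-oxide delivered mass:
  MgO: 1607·0.3167 + 403.5·0.4755 = 700.8 kg
  BaO: 180.8·0.7744 = 140.0 kg
  TiO2: 511.2·0.9898 = 506.0 kg
  SiO2: 1607·0.6337 + 259.4·0.3213 = 1102 kg
  ZrO2: 259.4·0.6777 = 175.8 kg
LOI: 1607·0.04960 + 180.8·0.2256 + 511.2·0.01020 + 259.4·0.001000 + 403.5·0.5245 = 337.6 kg
Resulting glass, batch − LOI: 2962 − 337.6 = 2624 kg (= the summed oxide contributions)
wt % = 100 × oxide mass / glass mass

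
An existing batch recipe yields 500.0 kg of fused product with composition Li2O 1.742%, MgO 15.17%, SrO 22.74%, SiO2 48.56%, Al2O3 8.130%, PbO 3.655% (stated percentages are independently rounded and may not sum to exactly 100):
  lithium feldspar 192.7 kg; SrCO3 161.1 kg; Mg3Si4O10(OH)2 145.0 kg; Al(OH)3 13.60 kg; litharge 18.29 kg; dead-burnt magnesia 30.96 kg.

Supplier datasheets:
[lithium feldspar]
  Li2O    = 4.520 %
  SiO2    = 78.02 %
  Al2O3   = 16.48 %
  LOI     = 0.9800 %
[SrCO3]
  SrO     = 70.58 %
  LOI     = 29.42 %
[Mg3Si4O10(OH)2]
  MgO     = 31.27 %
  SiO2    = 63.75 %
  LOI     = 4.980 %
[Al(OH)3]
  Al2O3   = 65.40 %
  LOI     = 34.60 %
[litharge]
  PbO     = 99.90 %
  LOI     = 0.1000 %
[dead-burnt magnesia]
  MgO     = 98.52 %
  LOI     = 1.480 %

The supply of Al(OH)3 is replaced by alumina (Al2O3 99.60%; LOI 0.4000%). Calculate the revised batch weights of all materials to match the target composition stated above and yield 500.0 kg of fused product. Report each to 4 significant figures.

Revised batch per 500.0 kg fused product:
  lithium feldspar: 192.7 kg
  SrCO3: 161.1 kg
  Mg3Si4O10(OH)2: 145.0 kg
  alumina: 8.929 kg
  litharge: 18.29 kg
  dead-burnt magnesia: 30.96 kg
Total batch = 557.0 kg; LOI loss = 57.02 kg

All arithmetic runs at exact precision in all steps. Rounding to 4 significant figures applies to every working value as printed. Each reported number undergoes a single rounding. All derived quantities (ignition loss, the yield, the totals, net glass mass, six oxide percentages) are rebuilt starting from the weights for 500.0 kg of glass at full precision exactly as shown in the problem or answer text.
Target masses of each oxide per 500.0 kg fused product:
  Li2O: 1.742% × 500.0 = 8.710 kg
  MgO: 15.17% × 500.0 = 75.85 kg
  SrO: 22.74% × 500.0 = 113.7 kg
  SiO2: 48.56% × 500.0 = 242.8 kg
  Al2O3: 8.130% × 500.0 = 40.65 kg
  PbO: 3.655% × 500.0 = 18.27 kg
Verifying the oxide balance using the reported weights, on the stated basis (sums match the target masses once rounding is allowed for):
  Li2O: 192.7·0.04520 = 8.710 kg (target 8.710 kg)
  MgO: 145.0·0.3127 + 30.96·0.9852 = 75.84 kg (target 75.85 kg)
  SrO: 161.1·0.7058 = 113.7 kg (target 113.7 kg)
  SiO2: 192.7·0.7802 + 145.0·0.6375 = 242.8 kg (target 242.8 kg)
  Al2O3: 192.7·0.1648 + 8.929·0.9960 = 40.65 kg (target 40.65 kg)
  PbO: 18.29·0.9990 = 18.27 kg (target 18.27 kg)
Glass mass check: net batch after ignition = 500.0 kg (per-oxide target masses sum to 500.0 kg; basis as stated: 500.0 kg — deltas are rounding alone).
Whole-batch sum: Σ batch = 557.0 kg; ignition loss, Σ(batch × LOI) = 57.02 kg; yield: glass divided by total = 89.76%.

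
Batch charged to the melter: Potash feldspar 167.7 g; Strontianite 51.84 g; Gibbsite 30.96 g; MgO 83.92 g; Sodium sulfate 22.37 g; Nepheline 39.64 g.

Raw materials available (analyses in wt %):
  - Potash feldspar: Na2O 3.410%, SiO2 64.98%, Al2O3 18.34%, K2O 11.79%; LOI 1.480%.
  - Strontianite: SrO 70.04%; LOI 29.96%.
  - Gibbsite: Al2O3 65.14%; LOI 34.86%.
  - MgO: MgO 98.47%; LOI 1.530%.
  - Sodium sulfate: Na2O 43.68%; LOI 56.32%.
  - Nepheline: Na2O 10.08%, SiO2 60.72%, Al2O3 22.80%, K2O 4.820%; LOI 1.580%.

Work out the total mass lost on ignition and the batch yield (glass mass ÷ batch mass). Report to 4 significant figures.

The intermediate values appear, rounded to 4 significant figures, in the printout; the whole derivation carries full float precision at all times; exactly one rounding goes into every reported result; all derived quantities (glass mass, the six compositions, totals, ignition loss, the yield) are re-derived starting from the weights for 353.1 g of glass in exact precision as quoted within question or answer.
LOI of each material in turn:
  Potash feldspar: 167.7 × 0.01480 = 2.482 g
  Strontianite: 51.84 × 0.2996 = 15.53 g
  Gibbsite: 30.96 × 0.3486 = 10.79 g
  MgO: 83.92 × 0.01530 = 1.284 g
  Sodium sulfate: 22.37 × 0.5632 = 12.60 g
  Nepheline: 39.64 × 0.01580 = 0.6263 g
Total LOI = 43.31 g
Glass = batch − LOI = 396.4 − 43.31 = 353.1 g

LOI loss = 43.31 g; glass = 353.1 g; yield = 89.07%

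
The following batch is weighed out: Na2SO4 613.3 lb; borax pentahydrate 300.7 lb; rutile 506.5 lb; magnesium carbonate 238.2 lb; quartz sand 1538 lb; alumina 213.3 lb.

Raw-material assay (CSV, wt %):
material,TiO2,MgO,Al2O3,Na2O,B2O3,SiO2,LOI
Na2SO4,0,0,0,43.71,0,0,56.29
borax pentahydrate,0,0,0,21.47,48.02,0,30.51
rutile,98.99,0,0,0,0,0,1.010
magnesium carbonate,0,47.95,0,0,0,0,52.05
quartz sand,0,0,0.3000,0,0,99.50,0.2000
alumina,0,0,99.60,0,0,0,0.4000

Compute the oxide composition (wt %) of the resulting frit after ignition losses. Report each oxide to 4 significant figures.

Glass mass = 2840 lb (batch 3410 − LOI 570.0).
Composition: TiO2 17.65%, MgO 4.022%, Al2O3 7.643%, Na2O 11.71%, B2O3 5.084%, SiO2 53.88%

Every computation holds exact precision end to end — the intermediate values are displayed (rounded to four significant digits) as written. Every reported number carries a single rounding — the derived quantities, which include yield, totals, ignition loss, net glass mass, the six compositions, are re-derived at full precision, as set out in either problem or answer, using the weight values for 2840 lb of glass.
Delivered oxide masses:
  TiO2: 506.5·0.9899 = 501.4 lb
  MgO: 238.2·0.4795 = 114.2 lb
  Al2O3: 1538·0.003000 + 213.3·0.9960 = 217.1 lb
  Na2O: 613.3·0.4371 + 300.7·0.2147 = 332.6 lb
  B2O3: 300.7·0.4802 = 144.4 lb
  SiO2: 1538·0.9950 = 1530 lb
LOI: 613.3·0.5629 + 300.7·0.3051 + 506.5·0.01010 + 238.2·0.5205 + 1538·0.002000 + 213.3·0.004000 = 570.0 lb
batch − LOI leaves glass = 3410 − 570.0 = 2840 lb (the oxide masses sum to this)
each wt % is 100 × oxide ÷ glass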